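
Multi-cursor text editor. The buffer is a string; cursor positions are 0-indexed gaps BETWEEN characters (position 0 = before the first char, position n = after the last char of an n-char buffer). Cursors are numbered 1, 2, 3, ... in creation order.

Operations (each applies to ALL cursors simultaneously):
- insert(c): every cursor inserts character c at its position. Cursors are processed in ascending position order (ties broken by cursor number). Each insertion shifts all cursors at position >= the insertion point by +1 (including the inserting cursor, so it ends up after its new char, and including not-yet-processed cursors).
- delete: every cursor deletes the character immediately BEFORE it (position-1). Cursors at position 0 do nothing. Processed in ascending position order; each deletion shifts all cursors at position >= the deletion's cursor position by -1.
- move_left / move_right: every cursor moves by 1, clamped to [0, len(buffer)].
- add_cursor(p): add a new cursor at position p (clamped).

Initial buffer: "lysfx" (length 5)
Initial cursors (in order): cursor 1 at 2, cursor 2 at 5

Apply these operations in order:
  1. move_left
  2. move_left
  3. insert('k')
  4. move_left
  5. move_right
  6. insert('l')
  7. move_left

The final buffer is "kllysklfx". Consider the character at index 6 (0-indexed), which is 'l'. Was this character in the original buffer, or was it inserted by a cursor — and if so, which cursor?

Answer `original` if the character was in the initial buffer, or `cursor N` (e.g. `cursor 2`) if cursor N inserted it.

Answer: cursor 2

Derivation:
After op 1 (move_left): buffer="lysfx" (len 5), cursors c1@1 c2@4, authorship .....
After op 2 (move_left): buffer="lysfx" (len 5), cursors c1@0 c2@3, authorship .....
After op 3 (insert('k')): buffer="klyskfx" (len 7), cursors c1@1 c2@5, authorship 1...2..
After op 4 (move_left): buffer="klyskfx" (len 7), cursors c1@0 c2@4, authorship 1...2..
After op 5 (move_right): buffer="klyskfx" (len 7), cursors c1@1 c2@5, authorship 1...2..
After op 6 (insert('l')): buffer="kllysklfx" (len 9), cursors c1@2 c2@7, authorship 11...22..
After op 7 (move_left): buffer="kllysklfx" (len 9), cursors c1@1 c2@6, authorship 11...22..
Authorship (.=original, N=cursor N): 1 1 . . . 2 2 . .
Index 6: author = 2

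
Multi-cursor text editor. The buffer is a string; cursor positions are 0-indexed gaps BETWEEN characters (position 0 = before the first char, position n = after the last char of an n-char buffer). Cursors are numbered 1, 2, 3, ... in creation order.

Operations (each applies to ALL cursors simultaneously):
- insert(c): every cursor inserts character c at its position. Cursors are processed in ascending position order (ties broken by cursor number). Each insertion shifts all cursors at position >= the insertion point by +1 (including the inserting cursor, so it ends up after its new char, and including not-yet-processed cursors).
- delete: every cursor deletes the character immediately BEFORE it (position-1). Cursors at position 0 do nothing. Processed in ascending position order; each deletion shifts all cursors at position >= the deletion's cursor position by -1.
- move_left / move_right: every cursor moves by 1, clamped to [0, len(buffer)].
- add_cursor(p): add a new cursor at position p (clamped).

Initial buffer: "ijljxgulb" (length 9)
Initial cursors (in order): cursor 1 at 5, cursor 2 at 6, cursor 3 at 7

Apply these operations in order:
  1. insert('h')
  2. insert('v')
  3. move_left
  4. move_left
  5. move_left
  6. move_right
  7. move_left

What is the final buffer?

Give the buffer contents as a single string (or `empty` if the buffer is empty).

After op 1 (insert('h')): buffer="ijljxhghuhlb" (len 12), cursors c1@6 c2@8 c3@10, authorship .....1.2.3..
After op 2 (insert('v')): buffer="ijljxhvghvuhvlb" (len 15), cursors c1@7 c2@10 c3@13, authorship .....11.22.33..
After op 3 (move_left): buffer="ijljxhvghvuhvlb" (len 15), cursors c1@6 c2@9 c3@12, authorship .....11.22.33..
After op 4 (move_left): buffer="ijljxhvghvuhvlb" (len 15), cursors c1@5 c2@8 c3@11, authorship .....11.22.33..
After op 5 (move_left): buffer="ijljxhvghvuhvlb" (len 15), cursors c1@4 c2@7 c3@10, authorship .....11.22.33..
After op 6 (move_right): buffer="ijljxhvghvuhvlb" (len 15), cursors c1@5 c2@8 c3@11, authorship .....11.22.33..
After op 7 (move_left): buffer="ijljxhvghvuhvlb" (len 15), cursors c1@4 c2@7 c3@10, authorship .....11.22.33..

Answer: ijljxhvghvuhvlb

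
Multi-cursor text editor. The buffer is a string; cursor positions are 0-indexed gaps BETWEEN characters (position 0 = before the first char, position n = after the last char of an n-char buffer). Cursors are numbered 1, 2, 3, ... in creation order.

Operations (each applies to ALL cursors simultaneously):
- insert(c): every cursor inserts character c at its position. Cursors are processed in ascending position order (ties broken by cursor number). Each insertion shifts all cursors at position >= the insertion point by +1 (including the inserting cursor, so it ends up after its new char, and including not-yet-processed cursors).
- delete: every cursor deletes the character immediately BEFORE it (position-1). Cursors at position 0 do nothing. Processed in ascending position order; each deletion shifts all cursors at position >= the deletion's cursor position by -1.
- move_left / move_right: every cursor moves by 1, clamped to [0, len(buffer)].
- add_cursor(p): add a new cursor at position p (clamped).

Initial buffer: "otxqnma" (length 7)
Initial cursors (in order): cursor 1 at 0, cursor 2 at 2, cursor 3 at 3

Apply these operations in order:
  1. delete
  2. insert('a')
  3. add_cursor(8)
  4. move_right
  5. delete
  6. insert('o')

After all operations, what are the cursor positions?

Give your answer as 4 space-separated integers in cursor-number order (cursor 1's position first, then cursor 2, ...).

Answer: 2 5 5 8

Derivation:
After op 1 (delete): buffer="oqnma" (len 5), cursors c1@0 c2@1 c3@1, authorship .....
After op 2 (insert('a')): buffer="aoaaqnma" (len 8), cursors c1@1 c2@4 c3@4, authorship 1.23....
After op 3 (add_cursor(8)): buffer="aoaaqnma" (len 8), cursors c1@1 c2@4 c3@4 c4@8, authorship 1.23....
After op 4 (move_right): buffer="aoaaqnma" (len 8), cursors c1@2 c2@5 c3@5 c4@8, authorship 1.23....
After op 5 (delete): buffer="aanm" (len 4), cursors c1@1 c2@2 c3@2 c4@4, authorship 12..
After op 6 (insert('o')): buffer="aoaoonmo" (len 8), cursors c1@2 c2@5 c3@5 c4@8, authorship 11223..4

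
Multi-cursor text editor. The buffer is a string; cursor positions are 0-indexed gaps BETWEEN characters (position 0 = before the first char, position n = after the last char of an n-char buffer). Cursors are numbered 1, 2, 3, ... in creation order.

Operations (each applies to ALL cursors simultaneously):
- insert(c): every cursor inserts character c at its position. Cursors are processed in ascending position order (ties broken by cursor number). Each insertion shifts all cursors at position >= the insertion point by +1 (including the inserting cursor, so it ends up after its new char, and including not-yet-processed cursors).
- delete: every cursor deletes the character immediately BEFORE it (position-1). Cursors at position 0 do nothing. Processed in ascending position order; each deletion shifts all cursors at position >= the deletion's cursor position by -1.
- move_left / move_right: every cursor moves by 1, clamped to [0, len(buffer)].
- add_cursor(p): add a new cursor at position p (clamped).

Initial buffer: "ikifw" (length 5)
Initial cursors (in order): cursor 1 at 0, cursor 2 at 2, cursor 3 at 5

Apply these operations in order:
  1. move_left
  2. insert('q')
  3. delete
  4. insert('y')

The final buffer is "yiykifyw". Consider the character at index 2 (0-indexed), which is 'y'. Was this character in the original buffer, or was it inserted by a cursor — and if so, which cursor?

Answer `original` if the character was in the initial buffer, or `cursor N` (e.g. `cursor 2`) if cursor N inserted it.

Answer: cursor 2

Derivation:
After op 1 (move_left): buffer="ikifw" (len 5), cursors c1@0 c2@1 c3@4, authorship .....
After op 2 (insert('q')): buffer="qiqkifqw" (len 8), cursors c1@1 c2@3 c3@7, authorship 1.2...3.
After op 3 (delete): buffer="ikifw" (len 5), cursors c1@0 c2@1 c3@4, authorship .....
After op 4 (insert('y')): buffer="yiykifyw" (len 8), cursors c1@1 c2@3 c3@7, authorship 1.2...3.
Authorship (.=original, N=cursor N): 1 . 2 . . . 3 .
Index 2: author = 2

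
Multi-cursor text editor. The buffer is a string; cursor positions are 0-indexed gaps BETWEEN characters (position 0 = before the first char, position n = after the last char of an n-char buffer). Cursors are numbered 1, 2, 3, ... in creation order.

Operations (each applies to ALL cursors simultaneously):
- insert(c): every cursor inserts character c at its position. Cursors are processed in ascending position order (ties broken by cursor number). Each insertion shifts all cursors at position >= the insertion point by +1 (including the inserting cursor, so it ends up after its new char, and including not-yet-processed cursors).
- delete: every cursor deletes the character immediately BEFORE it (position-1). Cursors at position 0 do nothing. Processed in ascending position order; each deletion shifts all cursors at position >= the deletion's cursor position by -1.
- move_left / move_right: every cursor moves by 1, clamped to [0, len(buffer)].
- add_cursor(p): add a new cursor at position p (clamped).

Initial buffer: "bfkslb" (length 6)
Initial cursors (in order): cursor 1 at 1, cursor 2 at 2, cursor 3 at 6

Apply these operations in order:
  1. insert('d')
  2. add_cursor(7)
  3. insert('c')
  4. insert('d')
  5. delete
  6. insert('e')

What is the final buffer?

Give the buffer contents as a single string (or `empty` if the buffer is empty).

After op 1 (insert('d')): buffer="bdfdkslbd" (len 9), cursors c1@2 c2@4 c3@9, authorship .1.2....3
After op 2 (add_cursor(7)): buffer="bdfdkslbd" (len 9), cursors c1@2 c2@4 c4@7 c3@9, authorship .1.2....3
After op 3 (insert('c')): buffer="bdcfdckslcbdc" (len 13), cursors c1@3 c2@6 c4@10 c3@13, authorship .11.22...4.33
After op 4 (insert('d')): buffer="bdcdfdcdkslcdbdcd" (len 17), cursors c1@4 c2@8 c4@13 c3@17, authorship .111.222...44.333
After op 5 (delete): buffer="bdcfdckslcbdc" (len 13), cursors c1@3 c2@6 c4@10 c3@13, authorship .11.22...4.33
After op 6 (insert('e')): buffer="bdcefdcekslcebdce" (len 17), cursors c1@4 c2@8 c4@13 c3@17, authorship .111.222...44.333

Answer: bdcefdcekslcebdce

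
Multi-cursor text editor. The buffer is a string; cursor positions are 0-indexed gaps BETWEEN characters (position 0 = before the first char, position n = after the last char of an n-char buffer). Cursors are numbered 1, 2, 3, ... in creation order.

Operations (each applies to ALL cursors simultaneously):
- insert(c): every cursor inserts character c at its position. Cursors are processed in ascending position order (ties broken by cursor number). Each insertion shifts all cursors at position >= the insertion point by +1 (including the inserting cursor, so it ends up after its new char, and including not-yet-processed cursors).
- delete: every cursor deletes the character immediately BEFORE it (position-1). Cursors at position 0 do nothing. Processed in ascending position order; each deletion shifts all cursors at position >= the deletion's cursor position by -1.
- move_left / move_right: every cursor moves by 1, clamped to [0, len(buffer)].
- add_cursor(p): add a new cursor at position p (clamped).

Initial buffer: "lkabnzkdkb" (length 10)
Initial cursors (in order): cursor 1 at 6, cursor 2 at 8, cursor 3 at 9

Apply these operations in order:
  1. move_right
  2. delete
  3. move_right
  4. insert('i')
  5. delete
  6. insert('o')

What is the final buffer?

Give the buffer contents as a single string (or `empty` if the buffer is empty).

Answer: lkabnzdooo

Derivation:
After op 1 (move_right): buffer="lkabnzkdkb" (len 10), cursors c1@7 c2@9 c3@10, authorship ..........
After op 2 (delete): buffer="lkabnzd" (len 7), cursors c1@6 c2@7 c3@7, authorship .......
After op 3 (move_right): buffer="lkabnzd" (len 7), cursors c1@7 c2@7 c3@7, authorship .......
After op 4 (insert('i')): buffer="lkabnzdiii" (len 10), cursors c1@10 c2@10 c3@10, authorship .......123
After op 5 (delete): buffer="lkabnzd" (len 7), cursors c1@7 c2@7 c3@7, authorship .......
After op 6 (insert('o')): buffer="lkabnzdooo" (len 10), cursors c1@10 c2@10 c3@10, authorship .......123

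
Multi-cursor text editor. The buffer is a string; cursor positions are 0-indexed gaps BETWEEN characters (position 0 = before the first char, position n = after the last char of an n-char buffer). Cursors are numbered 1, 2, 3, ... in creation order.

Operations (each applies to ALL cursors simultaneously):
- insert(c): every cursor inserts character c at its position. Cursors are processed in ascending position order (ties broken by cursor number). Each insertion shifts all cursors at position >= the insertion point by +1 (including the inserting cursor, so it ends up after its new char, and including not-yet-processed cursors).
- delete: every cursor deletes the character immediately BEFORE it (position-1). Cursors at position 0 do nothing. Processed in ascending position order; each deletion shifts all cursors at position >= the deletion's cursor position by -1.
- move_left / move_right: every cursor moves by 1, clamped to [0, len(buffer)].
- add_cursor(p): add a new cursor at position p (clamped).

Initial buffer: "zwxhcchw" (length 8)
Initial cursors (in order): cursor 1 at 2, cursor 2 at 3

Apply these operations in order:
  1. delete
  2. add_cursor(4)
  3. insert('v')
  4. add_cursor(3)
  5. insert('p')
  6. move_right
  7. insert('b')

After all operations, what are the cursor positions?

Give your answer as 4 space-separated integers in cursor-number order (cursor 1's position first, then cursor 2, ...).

Answer: 10 10 16 10

Derivation:
After op 1 (delete): buffer="zhcchw" (len 6), cursors c1@1 c2@1, authorship ......
After op 2 (add_cursor(4)): buffer="zhcchw" (len 6), cursors c1@1 c2@1 c3@4, authorship ......
After op 3 (insert('v')): buffer="zvvhccvhw" (len 9), cursors c1@3 c2@3 c3@7, authorship .12...3..
After op 4 (add_cursor(3)): buffer="zvvhccvhw" (len 9), cursors c1@3 c2@3 c4@3 c3@7, authorship .12...3..
After op 5 (insert('p')): buffer="zvvppphccvphw" (len 13), cursors c1@6 c2@6 c4@6 c3@11, authorship .12124...33..
After op 6 (move_right): buffer="zvvppphccvphw" (len 13), cursors c1@7 c2@7 c4@7 c3@12, authorship .12124...33..
After op 7 (insert('b')): buffer="zvvppphbbbccvphbw" (len 17), cursors c1@10 c2@10 c4@10 c3@16, authorship .12124.124..33.3.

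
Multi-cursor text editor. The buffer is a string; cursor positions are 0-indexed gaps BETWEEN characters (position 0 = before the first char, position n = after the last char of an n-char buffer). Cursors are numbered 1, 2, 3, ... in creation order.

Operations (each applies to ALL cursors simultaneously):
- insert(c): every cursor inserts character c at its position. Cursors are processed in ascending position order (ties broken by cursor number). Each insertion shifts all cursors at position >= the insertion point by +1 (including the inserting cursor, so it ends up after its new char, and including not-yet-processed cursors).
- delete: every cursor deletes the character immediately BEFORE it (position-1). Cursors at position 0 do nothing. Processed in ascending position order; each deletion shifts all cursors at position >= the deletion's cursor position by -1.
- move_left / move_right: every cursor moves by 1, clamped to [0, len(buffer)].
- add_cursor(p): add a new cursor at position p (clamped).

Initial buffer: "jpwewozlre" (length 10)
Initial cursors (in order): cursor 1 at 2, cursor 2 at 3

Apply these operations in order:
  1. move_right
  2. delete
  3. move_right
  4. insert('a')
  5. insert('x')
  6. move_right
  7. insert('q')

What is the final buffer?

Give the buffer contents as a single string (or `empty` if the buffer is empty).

After op 1 (move_right): buffer="jpwewozlre" (len 10), cursors c1@3 c2@4, authorship ..........
After op 2 (delete): buffer="jpwozlre" (len 8), cursors c1@2 c2@2, authorship ........
After op 3 (move_right): buffer="jpwozlre" (len 8), cursors c1@3 c2@3, authorship ........
After op 4 (insert('a')): buffer="jpwaaozlre" (len 10), cursors c1@5 c2@5, authorship ...12.....
After op 5 (insert('x')): buffer="jpwaaxxozlre" (len 12), cursors c1@7 c2@7, authorship ...1212.....
After op 6 (move_right): buffer="jpwaaxxozlre" (len 12), cursors c1@8 c2@8, authorship ...1212.....
After op 7 (insert('q')): buffer="jpwaaxxoqqzlre" (len 14), cursors c1@10 c2@10, authorship ...1212.12....

Answer: jpwaaxxoqqzlre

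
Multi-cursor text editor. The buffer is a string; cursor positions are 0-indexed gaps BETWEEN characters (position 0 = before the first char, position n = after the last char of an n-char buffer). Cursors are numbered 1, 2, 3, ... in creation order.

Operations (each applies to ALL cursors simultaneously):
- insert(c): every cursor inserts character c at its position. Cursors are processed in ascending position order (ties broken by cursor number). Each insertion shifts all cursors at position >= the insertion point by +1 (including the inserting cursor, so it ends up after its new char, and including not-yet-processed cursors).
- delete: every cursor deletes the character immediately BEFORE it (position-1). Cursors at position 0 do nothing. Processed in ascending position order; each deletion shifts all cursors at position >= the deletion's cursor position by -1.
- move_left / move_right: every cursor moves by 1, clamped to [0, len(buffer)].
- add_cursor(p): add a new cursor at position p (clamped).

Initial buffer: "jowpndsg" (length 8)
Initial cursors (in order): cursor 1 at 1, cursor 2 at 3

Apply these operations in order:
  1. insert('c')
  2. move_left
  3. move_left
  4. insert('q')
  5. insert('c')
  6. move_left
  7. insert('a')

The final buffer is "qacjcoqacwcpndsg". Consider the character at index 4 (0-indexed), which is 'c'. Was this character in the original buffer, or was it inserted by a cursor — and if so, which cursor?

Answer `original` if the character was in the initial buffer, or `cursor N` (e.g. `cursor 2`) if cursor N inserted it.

Answer: cursor 1

Derivation:
After op 1 (insert('c')): buffer="jcowcpndsg" (len 10), cursors c1@2 c2@5, authorship .1..2.....
After op 2 (move_left): buffer="jcowcpndsg" (len 10), cursors c1@1 c2@4, authorship .1..2.....
After op 3 (move_left): buffer="jcowcpndsg" (len 10), cursors c1@0 c2@3, authorship .1..2.....
After op 4 (insert('q')): buffer="qjcoqwcpndsg" (len 12), cursors c1@1 c2@5, authorship 1.1.2.2.....
After op 5 (insert('c')): buffer="qcjcoqcwcpndsg" (len 14), cursors c1@2 c2@7, authorship 11.1.22.2.....
After op 6 (move_left): buffer="qcjcoqcwcpndsg" (len 14), cursors c1@1 c2@6, authorship 11.1.22.2.....
After op 7 (insert('a')): buffer="qacjcoqacwcpndsg" (len 16), cursors c1@2 c2@8, authorship 111.1.222.2.....
Authorship (.=original, N=cursor N): 1 1 1 . 1 . 2 2 2 . 2 . . . . .
Index 4: author = 1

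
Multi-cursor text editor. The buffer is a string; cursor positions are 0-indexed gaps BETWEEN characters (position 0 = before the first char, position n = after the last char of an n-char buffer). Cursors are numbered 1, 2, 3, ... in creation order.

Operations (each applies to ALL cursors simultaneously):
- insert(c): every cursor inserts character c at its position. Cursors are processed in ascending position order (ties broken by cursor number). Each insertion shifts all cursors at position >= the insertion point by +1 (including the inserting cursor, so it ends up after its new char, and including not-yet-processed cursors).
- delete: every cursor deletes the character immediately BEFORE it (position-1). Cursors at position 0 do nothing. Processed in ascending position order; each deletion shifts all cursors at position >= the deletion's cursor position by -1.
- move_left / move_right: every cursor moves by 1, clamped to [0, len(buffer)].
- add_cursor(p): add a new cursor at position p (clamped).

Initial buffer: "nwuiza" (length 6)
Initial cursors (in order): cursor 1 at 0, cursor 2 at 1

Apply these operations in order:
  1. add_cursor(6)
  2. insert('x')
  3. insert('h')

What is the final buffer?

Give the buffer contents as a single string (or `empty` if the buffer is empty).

Answer: xhnxhwuizaxh

Derivation:
After op 1 (add_cursor(6)): buffer="nwuiza" (len 6), cursors c1@0 c2@1 c3@6, authorship ......
After op 2 (insert('x')): buffer="xnxwuizax" (len 9), cursors c1@1 c2@3 c3@9, authorship 1.2.....3
After op 3 (insert('h')): buffer="xhnxhwuizaxh" (len 12), cursors c1@2 c2@5 c3@12, authorship 11.22.....33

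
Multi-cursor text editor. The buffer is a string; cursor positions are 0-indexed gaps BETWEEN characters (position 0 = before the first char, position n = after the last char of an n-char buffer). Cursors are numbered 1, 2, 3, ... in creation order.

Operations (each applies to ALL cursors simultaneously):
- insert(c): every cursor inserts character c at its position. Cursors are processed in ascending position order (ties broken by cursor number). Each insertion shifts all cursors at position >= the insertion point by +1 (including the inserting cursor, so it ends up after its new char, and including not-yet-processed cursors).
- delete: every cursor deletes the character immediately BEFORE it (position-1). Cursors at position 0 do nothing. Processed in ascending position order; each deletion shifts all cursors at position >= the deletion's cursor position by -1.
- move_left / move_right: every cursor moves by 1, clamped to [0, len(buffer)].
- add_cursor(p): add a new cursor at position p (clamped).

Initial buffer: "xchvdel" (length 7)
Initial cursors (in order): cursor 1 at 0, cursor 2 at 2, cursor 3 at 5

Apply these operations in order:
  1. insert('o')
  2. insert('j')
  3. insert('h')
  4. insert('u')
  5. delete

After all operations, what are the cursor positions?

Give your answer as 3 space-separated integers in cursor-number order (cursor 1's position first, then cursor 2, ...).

Answer: 3 8 14

Derivation:
After op 1 (insert('o')): buffer="oxcohvdoel" (len 10), cursors c1@1 c2@4 c3@8, authorship 1..2...3..
After op 2 (insert('j')): buffer="ojxcojhvdojel" (len 13), cursors c1@2 c2@6 c3@11, authorship 11..22...33..
After op 3 (insert('h')): buffer="ojhxcojhhvdojhel" (len 16), cursors c1@3 c2@8 c3@14, authorship 111..222...333..
After op 4 (insert('u')): buffer="ojhuxcojhuhvdojhuel" (len 19), cursors c1@4 c2@10 c3@17, authorship 1111..2222...3333..
After op 5 (delete): buffer="ojhxcojhhvdojhel" (len 16), cursors c1@3 c2@8 c3@14, authorship 111..222...333..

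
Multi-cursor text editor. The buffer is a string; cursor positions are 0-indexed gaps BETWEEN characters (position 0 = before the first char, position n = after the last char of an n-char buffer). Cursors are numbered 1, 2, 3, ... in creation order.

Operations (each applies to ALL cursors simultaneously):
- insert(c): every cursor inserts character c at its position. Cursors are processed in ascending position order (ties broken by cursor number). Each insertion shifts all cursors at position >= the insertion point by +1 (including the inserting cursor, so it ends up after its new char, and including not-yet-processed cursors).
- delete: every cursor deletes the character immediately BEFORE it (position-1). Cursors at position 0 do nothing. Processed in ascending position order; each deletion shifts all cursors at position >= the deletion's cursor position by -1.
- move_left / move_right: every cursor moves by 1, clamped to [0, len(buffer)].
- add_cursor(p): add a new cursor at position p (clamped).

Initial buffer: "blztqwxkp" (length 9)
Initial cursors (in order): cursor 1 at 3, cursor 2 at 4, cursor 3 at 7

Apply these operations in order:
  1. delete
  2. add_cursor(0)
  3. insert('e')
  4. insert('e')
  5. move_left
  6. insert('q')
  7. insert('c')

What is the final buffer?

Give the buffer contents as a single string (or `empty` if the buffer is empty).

Answer: eqcebleeeqqcceqweqcekp

Derivation:
After op 1 (delete): buffer="blqwkp" (len 6), cursors c1@2 c2@2 c3@4, authorship ......
After op 2 (add_cursor(0)): buffer="blqwkp" (len 6), cursors c4@0 c1@2 c2@2 c3@4, authorship ......
After op 3 (insert('e')): buffer="ebleeqwekp" (len 10), cursors c4@1 c1@5 c2@5 c3@8, authorship 4..12..3..
After op 4 (insert('e')): buffer="eebleeeeqweekp" (len 14), cursors c4@2 c1@8 c2@8 c3@12, authorship 44..1212..33..
After op 5 (move_left): buffer="eebleeeeqweekp" (len 14), cursors c4@1 c1@7 c2@7 c3@11, authorship 44..1212..33..
After op 6 (insert('q')): buffer="eqebleeeqqeqweqekp" (len 18), cursors c4@2 c1@10 c2@10 c3@15, authorship 444..121122..333..
After op 7 (insert('c')): buffer="eqcebleeeqqcceqweqcekp" (len 22), cursors c4@3 c1@13 c2@13 c3@19, authorship 4444..12112122..3333..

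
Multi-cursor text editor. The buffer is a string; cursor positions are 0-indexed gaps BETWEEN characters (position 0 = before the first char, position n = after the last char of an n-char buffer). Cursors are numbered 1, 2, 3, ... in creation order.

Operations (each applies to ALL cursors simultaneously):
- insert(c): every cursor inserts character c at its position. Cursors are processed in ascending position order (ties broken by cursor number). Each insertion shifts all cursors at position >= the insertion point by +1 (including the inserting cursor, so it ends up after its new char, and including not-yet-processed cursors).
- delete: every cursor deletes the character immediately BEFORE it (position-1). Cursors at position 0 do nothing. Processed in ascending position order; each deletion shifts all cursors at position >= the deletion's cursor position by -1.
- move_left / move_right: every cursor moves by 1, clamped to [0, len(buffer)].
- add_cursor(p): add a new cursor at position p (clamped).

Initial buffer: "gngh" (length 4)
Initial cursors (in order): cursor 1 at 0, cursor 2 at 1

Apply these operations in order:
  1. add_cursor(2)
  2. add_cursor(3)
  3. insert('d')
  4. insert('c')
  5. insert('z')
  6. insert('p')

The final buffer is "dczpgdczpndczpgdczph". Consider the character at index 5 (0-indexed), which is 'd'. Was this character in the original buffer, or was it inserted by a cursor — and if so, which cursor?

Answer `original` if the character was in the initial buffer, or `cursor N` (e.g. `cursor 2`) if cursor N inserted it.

After op 1 (add_cursor(2)): buffer="gngh" (len 4), cursors c1@0 c2@1 c3@2, authorship ....
After op 2 (add_cursor(3)): buffer="gngh" (len 4), cursors c1@0 c2@1 c3@2 c4@3, authorship ....
After op 3 (insert('d')): buffer="dgdndgdh" (len 8), cursors c1@1 c2@3 c3@5 c4@7, authorship 1.2.3.4.
After op 4 (insert('c')): buffer="dcgdcndcgdch" (len 12), cursors c1@2 c2@5 c3@8 c4@11, authorship 11.22.33.44.
After op 5 (insert('z')): buffer="dczgdczndczgdczh" (len 16), cursors c1@3 c2@7 c3@11 c4@15, authorship 111.222.333.444.
After op 6 (insert('p')): buffer="dczpgdczpndczpgdczph" (len 20), cursors c1@4 c2@9 c3@14 c4@19, authorship 1111.2222.3333.4444.
Authorship (.=original, N=cursor N): 1 1 1 1 . 2 2 2 2 . 3 3 3 3 . 4 4 4 4 .
Index 5: author = 2

Answer: cursor 2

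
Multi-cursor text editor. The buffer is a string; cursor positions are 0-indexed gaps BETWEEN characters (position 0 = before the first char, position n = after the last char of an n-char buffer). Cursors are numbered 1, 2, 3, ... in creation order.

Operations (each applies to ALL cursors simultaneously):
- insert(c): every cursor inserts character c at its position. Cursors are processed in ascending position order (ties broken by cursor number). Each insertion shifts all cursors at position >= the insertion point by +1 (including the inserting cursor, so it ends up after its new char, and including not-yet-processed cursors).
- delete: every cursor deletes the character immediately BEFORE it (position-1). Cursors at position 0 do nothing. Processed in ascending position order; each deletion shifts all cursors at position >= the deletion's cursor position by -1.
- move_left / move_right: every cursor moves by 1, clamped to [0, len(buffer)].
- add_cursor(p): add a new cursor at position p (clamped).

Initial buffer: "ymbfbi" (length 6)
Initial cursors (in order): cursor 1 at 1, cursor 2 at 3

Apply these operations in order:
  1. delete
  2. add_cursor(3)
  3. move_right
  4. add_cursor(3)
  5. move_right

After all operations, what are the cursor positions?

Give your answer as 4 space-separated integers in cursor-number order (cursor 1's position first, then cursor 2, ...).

After op 1 (delete): buffer="mfbi" (len 4), cursors c1@0 c2@1, authorship ....
After op 2 (add_cursor(3)): buffer="mfbi" (len 4), cursors c1@0 c2@1 c3@3, authorship ....
After op 3 (move_right): buffer="mfbi" (len 4), cursors c1@1 c2@2 c3@4, authorship ....
After op 4 (add_cursor(3)): buffer="mfbi" (len 4), cursors c1@1 c2@2 c4@3 c3@4, authorship ....
After op 5 (move_right): buffer="mfbi" (len 4), cursors c1@2 c2@3 c3@4 c4@4, authorship ....

Answer: 2 3 4 4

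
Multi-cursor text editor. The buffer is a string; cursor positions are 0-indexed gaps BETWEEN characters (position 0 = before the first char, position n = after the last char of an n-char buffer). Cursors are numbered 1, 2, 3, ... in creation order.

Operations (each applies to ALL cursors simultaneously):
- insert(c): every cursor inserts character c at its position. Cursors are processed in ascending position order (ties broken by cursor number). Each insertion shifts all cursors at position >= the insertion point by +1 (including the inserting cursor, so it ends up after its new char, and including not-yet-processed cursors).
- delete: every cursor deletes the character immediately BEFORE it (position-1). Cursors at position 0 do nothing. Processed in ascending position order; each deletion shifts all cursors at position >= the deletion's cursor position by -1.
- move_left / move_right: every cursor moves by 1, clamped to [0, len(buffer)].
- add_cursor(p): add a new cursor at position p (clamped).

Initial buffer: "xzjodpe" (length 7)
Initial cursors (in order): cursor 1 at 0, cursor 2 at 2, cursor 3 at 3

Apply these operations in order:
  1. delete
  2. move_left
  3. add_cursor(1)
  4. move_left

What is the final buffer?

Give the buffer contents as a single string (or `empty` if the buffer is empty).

Answer: xodpe

Derivation:
After op 1 (delete): buffer="xodpe" (len 5), cursors c1@0 c2@1 c3@1, authorship .....
After op 2 (move_left): buffer="xodpe" (len 5), cursors c1@0 c2@0 c3@0, authorship .....
After op 3 (add_cursor(1)): buffer="xodpe" (len 5), cursors c1@0 c2@0 c3@0 c4@1, authorship .....
After op 4 (move_left): buffer="xodpe" (len 5), cursors c1@0 c2@0 c3@0 c4@0, authorship .....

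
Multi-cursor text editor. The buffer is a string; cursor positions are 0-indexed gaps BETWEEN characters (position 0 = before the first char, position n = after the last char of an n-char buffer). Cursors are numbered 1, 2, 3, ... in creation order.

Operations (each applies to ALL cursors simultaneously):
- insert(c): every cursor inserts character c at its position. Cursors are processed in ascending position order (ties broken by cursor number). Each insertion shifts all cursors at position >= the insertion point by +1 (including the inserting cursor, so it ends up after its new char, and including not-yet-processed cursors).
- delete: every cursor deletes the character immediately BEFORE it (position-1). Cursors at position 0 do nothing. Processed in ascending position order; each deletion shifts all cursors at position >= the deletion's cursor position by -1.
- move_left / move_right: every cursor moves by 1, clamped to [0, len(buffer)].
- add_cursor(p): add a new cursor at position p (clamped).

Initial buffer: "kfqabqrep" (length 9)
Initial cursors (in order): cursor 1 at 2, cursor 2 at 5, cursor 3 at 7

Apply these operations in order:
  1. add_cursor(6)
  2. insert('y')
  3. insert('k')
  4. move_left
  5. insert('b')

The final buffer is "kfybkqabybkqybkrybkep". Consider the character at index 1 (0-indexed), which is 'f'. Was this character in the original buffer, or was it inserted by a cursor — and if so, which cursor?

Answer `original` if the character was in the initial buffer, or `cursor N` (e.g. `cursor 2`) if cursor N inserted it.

Answer: original

Derivation:
After op 1 (add_cursor(6)): buffer="kfqabqrep" (len 9), cursors c1@2 c2@5 c4@6 c3@7, authorship .........
After op 2 (insert('y')): buffer="kfyqabyqyryep" (len 13), cursors c1@3 c2@7 c4@9 c3@11, authorship ..1...2.4.3..
After op 3 (insert('k')): buffer="kfykqabykqykrykep" (len 17), cursors c1@4 c2@9 c4@12 c3@15, authorship ..11...22.44.33..
After op 4 (move_left): buffer="kfykqabykqykrykep" (len 17), cursors c1@3 c2@8 c4@11 c3@14, authorship ..11...22.44.33..
After op 5 (insert('b')): buffer="kfybkqabybkqybkrybkep" (len 21), cursors c1@4 c2@10 c4@14 c3@18, authorship ..111...222.444.333..
Authorship (.=original, N=cursor N): . . 1 1 1 . . . 2 2 2 . 4 4 4 . 3 3 3 . .
Index 1: author = original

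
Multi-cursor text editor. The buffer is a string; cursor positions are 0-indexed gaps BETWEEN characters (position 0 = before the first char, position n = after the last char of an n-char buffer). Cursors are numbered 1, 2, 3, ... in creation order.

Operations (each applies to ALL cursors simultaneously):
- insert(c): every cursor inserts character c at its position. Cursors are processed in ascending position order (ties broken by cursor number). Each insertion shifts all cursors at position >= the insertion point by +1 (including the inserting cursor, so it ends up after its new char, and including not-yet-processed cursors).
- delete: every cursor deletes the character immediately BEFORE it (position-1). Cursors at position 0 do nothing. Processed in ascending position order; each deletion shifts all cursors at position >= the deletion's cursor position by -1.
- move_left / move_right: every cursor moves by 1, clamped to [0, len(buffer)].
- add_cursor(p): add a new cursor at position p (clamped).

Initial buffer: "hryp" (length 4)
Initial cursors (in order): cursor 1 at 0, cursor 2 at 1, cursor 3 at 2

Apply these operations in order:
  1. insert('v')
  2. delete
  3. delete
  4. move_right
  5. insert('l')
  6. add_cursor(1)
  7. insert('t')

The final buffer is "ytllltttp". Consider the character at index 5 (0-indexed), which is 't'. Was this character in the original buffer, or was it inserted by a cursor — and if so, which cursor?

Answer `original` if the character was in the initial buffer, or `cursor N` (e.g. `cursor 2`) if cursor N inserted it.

Answer: cursor 1

Derivation:
After op 1 (insert('v')): buffer="vhvrvyp" (len 7), cursors c1@1 c2@3 c3@5, authorship 1.2.3..
After op 2 (delete): buffer="hryp" (len 4), cursors c1@0 c2@1 c3@2, authorship ....
After op 3 (delete): buffer="yp" (len 2), cursors c1@0 c2@0 c3@0, authorship ..
After op 4 (move_right): buffer="yp" (len 2), cursors c1@1 c2@1 c3@1, authorship ..
After op 5 (insert('l')): buffer="ylllp" (len 5), cursors c1@4 c2@4 c3@4, authorship .123.
After op 6 (add_cursor(1)): buffer="ylllp" (len 5), cursors c4@1 c1@4 c2@4 c3@4, authorship .123.
After op 7 (insert('t')): buffer="ytllltttp" (len 9), cursors c4@2 c1@8 c2@8 c3@8, authorship .4123123.
Authorship (.=original, N=cursor N): . 4 1 2 3 1 2 3 .
Index 5: author = 1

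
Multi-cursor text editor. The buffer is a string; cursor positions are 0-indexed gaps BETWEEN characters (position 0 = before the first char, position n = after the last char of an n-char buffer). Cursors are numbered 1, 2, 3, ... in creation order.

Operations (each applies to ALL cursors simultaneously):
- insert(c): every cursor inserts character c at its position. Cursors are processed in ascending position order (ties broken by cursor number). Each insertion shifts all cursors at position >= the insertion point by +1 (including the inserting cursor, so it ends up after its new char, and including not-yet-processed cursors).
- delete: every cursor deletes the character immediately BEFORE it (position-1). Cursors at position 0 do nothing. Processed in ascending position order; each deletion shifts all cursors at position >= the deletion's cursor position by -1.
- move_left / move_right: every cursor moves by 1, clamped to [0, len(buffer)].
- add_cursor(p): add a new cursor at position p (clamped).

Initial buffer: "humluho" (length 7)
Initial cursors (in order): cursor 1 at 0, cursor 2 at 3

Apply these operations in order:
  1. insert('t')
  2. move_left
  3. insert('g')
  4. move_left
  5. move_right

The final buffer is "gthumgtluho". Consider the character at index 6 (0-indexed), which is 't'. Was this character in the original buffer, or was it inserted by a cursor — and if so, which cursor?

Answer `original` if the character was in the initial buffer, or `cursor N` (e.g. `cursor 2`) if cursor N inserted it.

Answer: cursor 2

Derivation:
After op 1 (insert('t')): buffer="thumtluho" (len 9), cursors c1@1 c2@5, authorship 1...2....
After op 2 (move_left): buffer="thumtluho" (len 9), cursors c1@0 c2@4, authorship 1...2....
After op 3 (insert('g')): buffer="gthumgtluho" (len 11), cursors c1@1 c2@6, authorship 11...22....
After op 4 (move_left): buffer="gthumgtluho" (len 11), cursors c1@0 c2@5, authorship 11...22....
After op 5 (move_right): buffer="gthumgtluho" (len 11), cursors c1@1 c2@6, authorship 11...22....
Authorship (.=original, N=cursor N): 1 1 . . . 2 2 . . . .
Index 6: author = 2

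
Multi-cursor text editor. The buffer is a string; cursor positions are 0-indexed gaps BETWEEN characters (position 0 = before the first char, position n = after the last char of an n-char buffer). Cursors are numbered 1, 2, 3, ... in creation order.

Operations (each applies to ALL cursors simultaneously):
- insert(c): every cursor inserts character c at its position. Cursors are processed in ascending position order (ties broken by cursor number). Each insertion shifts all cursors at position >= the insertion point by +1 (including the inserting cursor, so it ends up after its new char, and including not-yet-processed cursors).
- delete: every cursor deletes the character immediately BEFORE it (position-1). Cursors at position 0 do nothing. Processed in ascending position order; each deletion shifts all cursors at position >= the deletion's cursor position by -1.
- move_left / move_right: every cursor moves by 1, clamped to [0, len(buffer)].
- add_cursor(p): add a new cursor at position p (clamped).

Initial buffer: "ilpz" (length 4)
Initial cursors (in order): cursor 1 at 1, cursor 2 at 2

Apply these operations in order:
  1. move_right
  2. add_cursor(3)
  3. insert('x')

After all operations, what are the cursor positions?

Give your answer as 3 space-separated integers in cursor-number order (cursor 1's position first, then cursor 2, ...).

After op 1 (move_right): buffer="ilpz" (len 4), cursors c1@2 c2@3, authorship ....
After op 2 (add_cursor(3)): buffer="ilpz" (len 4), cursors c1@2 c2@3 c3@3, authorship ....
After op 3 (insert('x')): buffer="ilxpxxz" (len 7), cursors c1@3 c2@6 c3@6, authorship ..1.23.

Answer: 3 6 6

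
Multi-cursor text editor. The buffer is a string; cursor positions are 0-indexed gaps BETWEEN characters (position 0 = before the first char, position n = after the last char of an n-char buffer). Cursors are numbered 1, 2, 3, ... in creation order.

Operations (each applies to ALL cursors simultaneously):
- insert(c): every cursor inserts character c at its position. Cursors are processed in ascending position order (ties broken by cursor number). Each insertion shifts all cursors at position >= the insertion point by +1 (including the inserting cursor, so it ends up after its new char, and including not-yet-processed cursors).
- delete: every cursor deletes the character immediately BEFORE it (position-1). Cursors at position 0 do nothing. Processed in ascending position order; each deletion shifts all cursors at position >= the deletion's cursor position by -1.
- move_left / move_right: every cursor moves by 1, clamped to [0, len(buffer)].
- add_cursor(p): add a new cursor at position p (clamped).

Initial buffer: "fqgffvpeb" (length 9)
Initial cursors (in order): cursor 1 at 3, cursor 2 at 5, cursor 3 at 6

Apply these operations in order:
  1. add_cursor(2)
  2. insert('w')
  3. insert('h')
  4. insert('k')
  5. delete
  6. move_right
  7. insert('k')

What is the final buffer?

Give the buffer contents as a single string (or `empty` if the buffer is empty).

After op 1 (add_cursor(2)): buffer="fqgffvpeb" (len 9), cursors c4@2 c1@3 c2@5 c3@6, authorship .........
After op 2 (insert('w')): buffer="fqwgwffwvwpeb" (len 13), cursors c4@3 c1@5 c2@8 c3@10, authorship ..4.1..2.3...
After op 3 (insert('h')): buffer="fqwhgwhffwhvwhpeb" (len 17), cursors c4@4 c1@7 c2@11 c3@14, authorship ..44.11..22.33...
After op 4 (insert('k')): buffer="fqwhkgwhkffwhkvwhkpeb" (len 21), cursors c4@5 c1@9 c2@14 c3@18, authorship ..444.111..222.333...
After op 5 (delete): buffer="fqwhgwhffwhvwhpeb" (len 17), cursors c4@4 c1@7 c2@11 c3@14, authorship ..44.11..22.33...
After op 6 (move_right): buffer="fqwhgwhffwhvwhpeb" (len 17), cursors c4@5 c1@8 c2@12 c3@15, authorship ..44.11..22.33...
After op 7 (insert('k')): buffer="fqwhgkwhfkfwhvkwhpkeb" (len 21), cursors c4@6 c1@10 c2@15 c3@19, authorship ..44.411.1.22.233.3..

Answer: fqwhgkwhfkfwhvkwhpkeb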